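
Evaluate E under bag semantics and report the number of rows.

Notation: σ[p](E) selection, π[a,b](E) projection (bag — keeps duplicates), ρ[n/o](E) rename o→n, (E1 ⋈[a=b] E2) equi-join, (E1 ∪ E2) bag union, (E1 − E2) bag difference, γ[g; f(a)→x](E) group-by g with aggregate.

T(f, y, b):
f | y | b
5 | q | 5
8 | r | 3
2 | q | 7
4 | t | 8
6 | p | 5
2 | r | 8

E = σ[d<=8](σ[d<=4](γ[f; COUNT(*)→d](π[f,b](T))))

Subexpression sizes:
  T → 6
  π[f,b](T) → 6
  γ[f; COUNT(*)→d](π[f,b](T)) → 5
  σ[d<=4](γ[f; COUNT(*)→d](π[f,b](T))) → 5
  σ[d<=8](σ[d<=4](γ[f; COUNT(*)→d](π[f,b](T)))) → 5

|E| = 5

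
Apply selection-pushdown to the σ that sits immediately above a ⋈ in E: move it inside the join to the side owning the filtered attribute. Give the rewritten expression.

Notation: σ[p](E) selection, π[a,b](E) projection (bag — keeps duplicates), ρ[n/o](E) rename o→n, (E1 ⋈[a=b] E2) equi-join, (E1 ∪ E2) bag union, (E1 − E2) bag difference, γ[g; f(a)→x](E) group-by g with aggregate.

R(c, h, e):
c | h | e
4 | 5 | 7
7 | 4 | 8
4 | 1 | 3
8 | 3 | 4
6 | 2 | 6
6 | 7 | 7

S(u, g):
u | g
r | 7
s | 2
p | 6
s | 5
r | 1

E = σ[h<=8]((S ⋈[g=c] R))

σ filters on h, owned by the right side.
E' = (S ⋈[g=c] σ[h<=8](R))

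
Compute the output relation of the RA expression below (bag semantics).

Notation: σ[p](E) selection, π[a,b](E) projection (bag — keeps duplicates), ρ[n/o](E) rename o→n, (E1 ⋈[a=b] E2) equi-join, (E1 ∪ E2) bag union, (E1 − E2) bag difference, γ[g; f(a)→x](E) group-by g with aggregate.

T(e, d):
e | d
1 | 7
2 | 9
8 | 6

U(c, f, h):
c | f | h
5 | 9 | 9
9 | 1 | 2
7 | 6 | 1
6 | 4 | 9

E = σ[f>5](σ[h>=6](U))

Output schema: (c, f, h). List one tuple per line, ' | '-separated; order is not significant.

Per-node cardinality:
  U → 4
  σ[h>=6](U) → 2
  σ[f>5](σ[h>=6](U)) → 1

== RESULT ==
c | f | h
5 | 9 | 9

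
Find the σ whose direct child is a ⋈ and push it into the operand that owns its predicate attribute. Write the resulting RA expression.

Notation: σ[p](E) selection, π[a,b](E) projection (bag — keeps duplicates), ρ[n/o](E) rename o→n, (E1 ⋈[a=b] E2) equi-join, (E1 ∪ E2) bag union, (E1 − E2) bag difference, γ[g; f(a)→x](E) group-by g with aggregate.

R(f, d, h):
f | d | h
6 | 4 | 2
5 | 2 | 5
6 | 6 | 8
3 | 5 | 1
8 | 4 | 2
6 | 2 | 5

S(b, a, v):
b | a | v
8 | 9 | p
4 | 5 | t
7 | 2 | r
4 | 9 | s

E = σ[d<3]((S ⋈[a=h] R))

σ filters on d, owned by the right side.
E' = (S ⋈[a=h] σ[d<3](R))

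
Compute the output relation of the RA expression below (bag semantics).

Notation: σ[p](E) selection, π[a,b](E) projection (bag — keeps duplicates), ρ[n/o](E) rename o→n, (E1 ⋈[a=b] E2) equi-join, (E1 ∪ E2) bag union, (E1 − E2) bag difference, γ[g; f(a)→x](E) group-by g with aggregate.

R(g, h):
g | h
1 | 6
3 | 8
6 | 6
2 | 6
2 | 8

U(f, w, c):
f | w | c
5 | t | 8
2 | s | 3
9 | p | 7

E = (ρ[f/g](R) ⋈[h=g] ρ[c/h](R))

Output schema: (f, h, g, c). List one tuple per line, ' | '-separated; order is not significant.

Subexpression sizes:
  R → 5
  ρ[f/g](R) → 5
  R → 5
  ρ[c/h](R) → 5
  (ρ[f/g](R) ⋈[h=g] ρ[c/h](R)) → 3

== RESULT ==
f | h | g | c
1 | 6 | 6 | 6
2 | 6 | 6 | 6
6 | 6 | 6 | 6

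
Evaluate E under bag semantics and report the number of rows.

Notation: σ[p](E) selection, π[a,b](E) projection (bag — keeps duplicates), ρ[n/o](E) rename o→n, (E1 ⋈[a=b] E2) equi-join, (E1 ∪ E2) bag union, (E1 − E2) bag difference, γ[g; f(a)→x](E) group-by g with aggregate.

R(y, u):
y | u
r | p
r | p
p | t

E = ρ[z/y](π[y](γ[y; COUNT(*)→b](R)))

Per-node cardinality:
  R → 3
  γ[y; COUNT(*)→b](R) → 2
  π[y](γ[y; COUNT(*)→b](R)) → 2
  ρ[z/y](π[y](γ[y; COUNT(*)→b](R))) → 2

|E| = 2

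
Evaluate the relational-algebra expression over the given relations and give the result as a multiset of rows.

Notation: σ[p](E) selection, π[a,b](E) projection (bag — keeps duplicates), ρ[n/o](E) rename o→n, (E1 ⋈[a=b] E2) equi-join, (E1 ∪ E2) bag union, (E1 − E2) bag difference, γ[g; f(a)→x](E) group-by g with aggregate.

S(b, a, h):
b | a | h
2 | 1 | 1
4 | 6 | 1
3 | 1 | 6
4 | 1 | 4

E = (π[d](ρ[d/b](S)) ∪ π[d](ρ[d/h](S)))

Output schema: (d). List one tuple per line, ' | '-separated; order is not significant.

Row counts bottom-up:
  S → 4
  ρ[d/b](S) → 4
  π[d](ρ[d/b](S)) → 4
  S → 4
  ρ[d/h](S) → 4
  π[d](ρ[d/h](S)) → 4
  (π[d](ρ[d/b](S)) ∪ π[d](ρ[d/h](S))) → 8

== RESULT ==
d
1
1
2
3
4
4
4
6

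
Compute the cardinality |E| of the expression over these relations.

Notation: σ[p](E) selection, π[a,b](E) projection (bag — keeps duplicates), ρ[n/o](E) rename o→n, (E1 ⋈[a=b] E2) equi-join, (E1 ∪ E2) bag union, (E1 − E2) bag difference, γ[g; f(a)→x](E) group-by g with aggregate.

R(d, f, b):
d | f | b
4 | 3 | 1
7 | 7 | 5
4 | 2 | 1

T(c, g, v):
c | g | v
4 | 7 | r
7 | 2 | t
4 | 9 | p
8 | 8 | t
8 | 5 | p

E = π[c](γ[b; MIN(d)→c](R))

Subexpression sizes:
  R → 3
  γ[b; MIN(d)→c](R) → 2
  π[c](γ[b; MIN(d)→c](R)) → 2

|E| = 2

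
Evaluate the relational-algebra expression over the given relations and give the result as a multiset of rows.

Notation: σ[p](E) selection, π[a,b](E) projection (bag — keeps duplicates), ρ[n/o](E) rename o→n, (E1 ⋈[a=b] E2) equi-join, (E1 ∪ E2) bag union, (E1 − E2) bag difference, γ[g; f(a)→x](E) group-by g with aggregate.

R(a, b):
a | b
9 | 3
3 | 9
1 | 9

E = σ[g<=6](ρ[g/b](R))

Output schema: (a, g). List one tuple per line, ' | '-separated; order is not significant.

Row counts bottom-up:
  R → 3
  ρ[g/b](R) → 3
  σ[g<=6](ρ[g/b](R)) → 1

== RESULT ==
a | g
9 | 3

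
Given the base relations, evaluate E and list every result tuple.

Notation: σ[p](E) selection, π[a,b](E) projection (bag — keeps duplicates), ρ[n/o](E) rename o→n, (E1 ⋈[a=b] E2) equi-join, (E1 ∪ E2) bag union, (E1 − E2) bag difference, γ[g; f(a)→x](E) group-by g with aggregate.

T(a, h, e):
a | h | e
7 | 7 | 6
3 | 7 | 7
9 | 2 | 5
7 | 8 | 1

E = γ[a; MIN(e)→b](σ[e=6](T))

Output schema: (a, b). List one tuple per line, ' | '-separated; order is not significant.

Stepwise |·|:
  T → 4
  σ[e=6](T) → 1
  γ[a; MIN(e)→b](σ[e=6](T)) → 1

== RESULT ==
a | b
7 | 6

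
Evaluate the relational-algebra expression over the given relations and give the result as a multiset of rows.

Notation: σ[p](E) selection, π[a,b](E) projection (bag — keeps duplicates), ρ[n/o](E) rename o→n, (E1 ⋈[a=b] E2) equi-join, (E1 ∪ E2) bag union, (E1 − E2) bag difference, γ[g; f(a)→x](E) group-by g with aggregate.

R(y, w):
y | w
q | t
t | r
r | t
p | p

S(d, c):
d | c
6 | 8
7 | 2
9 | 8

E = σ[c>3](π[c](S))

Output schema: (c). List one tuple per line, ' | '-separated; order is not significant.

Row counts bottom-up:
  S → 3
  π[c](S) → 3
  σ[c>3](π[c](S)) → 2

== RESULT ==
c
8
8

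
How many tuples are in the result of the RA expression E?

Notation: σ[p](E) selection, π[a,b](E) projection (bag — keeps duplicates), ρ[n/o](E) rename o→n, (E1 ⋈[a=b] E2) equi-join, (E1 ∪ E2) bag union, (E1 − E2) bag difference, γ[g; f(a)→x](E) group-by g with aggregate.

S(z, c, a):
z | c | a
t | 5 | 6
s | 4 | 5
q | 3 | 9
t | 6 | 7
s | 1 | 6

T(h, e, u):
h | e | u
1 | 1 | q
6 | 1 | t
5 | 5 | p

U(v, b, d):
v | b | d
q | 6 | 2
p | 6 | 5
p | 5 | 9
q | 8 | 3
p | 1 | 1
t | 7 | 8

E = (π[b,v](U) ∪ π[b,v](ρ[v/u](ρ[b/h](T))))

Subexpression sizes:
  U → 6
  π[b,v](U) → 6
  T → 3
  ρ[b/h](T) → 3
  ρ[v/u](ρ[b/h](T)) → 3
  π[b,v](ρ[v/u](ρ[b/h](T))) → 3
  (π[b,v](U) ∪ π[b,v](ρ[v/u](ρ[b/h](T)))) → 9

|E| = 9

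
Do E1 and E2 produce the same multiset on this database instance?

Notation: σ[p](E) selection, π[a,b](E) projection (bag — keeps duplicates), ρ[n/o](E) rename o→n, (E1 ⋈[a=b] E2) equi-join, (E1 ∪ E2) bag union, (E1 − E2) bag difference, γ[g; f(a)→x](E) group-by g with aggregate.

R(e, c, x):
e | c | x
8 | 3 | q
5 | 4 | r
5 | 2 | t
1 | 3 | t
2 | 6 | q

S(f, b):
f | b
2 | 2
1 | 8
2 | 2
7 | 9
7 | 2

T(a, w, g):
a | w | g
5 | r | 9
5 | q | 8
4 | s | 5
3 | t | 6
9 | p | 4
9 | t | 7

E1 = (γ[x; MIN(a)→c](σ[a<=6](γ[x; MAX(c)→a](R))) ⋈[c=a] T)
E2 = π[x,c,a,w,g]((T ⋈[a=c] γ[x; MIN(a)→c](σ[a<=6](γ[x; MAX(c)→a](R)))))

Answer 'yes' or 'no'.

E1 subexpression sizes:
  R → 5
  γ[x; MAX(c)→a](R) → 3
  σ[a<=6](γ[x; MAX(c)→a](R)) → 3
  γ[x; MIN(a)→c](σ[a<=6](γ[x; MAX(c)→a](R))) → 3
  T → 6
  (γ[x; MIN(a)→c](σ[a<=6](γ[x; MAX(c)→a](R))) ⋈[c=a] T) → 2
E2 subexpression sizes:
  T → 6
  R → 5
  γ[x; MAX(c)→a](R) → 3
  σ[a<=6](γ[x; MAX(c)→a](R)) → 3
  γ[x; MIN(a)→c](σ[a<=6](γ[x; MAX(c)→a](R))) → 3
  (T ⋈[a=c] γ[x; MIN(a)→c](σ[a<=6](γ[x; MAX(c)→a](R)))) → 2
  π[x,c,a,w,g]((T ⋈[a=c] γ[x; MIN(a)→c](σ[a<=6](γ[x; MAX(c)→a](R))))) → 2

E1 and E2 produce the same multiset:
x | c | a | w | g
r | 4 | 4 | s | 5
t | 3 | 3 | t | 6

yes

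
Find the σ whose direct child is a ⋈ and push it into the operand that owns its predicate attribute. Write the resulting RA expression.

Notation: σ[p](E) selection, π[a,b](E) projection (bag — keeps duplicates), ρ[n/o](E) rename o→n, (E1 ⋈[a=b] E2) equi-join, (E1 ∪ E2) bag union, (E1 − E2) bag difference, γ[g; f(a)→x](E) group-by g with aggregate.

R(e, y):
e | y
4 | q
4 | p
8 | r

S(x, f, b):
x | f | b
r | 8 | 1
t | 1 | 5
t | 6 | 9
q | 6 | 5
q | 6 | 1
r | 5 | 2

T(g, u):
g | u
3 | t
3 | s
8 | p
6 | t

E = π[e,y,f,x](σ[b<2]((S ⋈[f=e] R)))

σ filters on b, owned by the left side.
E' = π[e,y,f,x]((σ[b<2](S) ⋈[f=e] R))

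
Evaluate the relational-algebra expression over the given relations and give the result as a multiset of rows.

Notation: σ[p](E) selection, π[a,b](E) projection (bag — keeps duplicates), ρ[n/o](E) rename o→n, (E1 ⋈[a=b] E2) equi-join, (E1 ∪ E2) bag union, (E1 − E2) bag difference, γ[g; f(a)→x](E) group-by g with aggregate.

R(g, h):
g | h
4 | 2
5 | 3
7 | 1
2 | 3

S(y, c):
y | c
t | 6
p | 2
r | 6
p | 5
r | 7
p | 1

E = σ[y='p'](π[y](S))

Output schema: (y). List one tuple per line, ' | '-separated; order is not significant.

Per-node cardinality:
  S → 6
  π[y](S) → 6
  σ[y='p'](π[y](S)) → 3

== RESULT ==
y
p
p
p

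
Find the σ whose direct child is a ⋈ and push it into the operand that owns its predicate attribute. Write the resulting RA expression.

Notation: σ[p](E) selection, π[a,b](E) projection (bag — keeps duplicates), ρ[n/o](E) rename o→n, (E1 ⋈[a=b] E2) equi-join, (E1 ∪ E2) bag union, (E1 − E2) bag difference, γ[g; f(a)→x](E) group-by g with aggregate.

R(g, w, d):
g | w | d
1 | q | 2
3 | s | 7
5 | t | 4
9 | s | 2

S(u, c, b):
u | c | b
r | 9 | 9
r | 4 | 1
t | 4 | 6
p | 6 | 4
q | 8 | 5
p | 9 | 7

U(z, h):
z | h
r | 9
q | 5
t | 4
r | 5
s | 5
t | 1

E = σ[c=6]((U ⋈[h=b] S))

σ filters on c, owned by the right side.
E' = (U ⋈[h=b] σ[c=6](S))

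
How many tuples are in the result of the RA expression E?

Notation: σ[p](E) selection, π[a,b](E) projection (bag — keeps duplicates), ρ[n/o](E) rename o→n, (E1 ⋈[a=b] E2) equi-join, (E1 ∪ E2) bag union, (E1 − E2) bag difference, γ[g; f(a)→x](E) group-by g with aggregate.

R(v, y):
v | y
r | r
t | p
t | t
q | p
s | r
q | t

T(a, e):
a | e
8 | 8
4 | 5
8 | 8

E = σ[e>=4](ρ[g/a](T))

Per-node cardinality:
  T → 3
  ρ[g/a](T) → 3
  σ[e>=4](ρ[g/a](T)) → 3

|E| = 3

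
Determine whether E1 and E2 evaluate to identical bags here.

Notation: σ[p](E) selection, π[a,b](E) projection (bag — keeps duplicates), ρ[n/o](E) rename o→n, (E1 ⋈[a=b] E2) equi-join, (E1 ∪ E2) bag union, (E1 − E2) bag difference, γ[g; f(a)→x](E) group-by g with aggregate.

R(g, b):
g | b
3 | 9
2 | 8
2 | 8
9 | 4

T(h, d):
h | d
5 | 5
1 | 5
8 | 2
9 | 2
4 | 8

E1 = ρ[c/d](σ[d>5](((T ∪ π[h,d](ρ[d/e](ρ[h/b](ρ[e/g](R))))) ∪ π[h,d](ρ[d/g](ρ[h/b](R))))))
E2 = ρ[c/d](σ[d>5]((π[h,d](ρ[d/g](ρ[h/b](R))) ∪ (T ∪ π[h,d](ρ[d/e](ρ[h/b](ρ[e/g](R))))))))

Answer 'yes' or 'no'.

E1 row counts bottom-up:
  T → 5
  R → 4
  ρ[e/g](R) → 4
  ρ[h/b](ρ[e/g](R)) → 4
  ρ[d/e](ρ[h/b](ρ[e/g](R))) → 4
  π[h,d](ρ[d/e](ρ[h/b](ρ[e/g](R)))) → 4
  (T ∪ π[h,d](ρ[d/e](ρ[h/b](ρ[e/g](R))))) → 9
  R → 4
  ρ[h/b](R) → 4
  ρ[d/g](ρ[h/b](R)) → 4
  π[h,d](ρ[d/g](ρ[h/b](R))) → 4
  ((T ∪ π[h,d](ρ[d/e](ρ[h/b](ρ[e/g](R))))) ∪ π[h,d](ρ[d/g](ρ[h/b](R)))) → 13
  σ[d>5](((T ∪ π[h,d](ρ[d/e](ρ[h/b](ρ[e/g](R))))) ∪ π[h,d](ρ[d/g](ρ[h/b](R))))) → 3
  ρ[c/d](σ[d>5](((T ∪ π[h,d](ρ[d/e](ρ[h/b](ρ[e/g](R))))) ∪ π[h,d](ρ[d/g](ρ[h/b](R)))))) → 3
E2 row counts bottom-up:
  R → 4
  ρ[h/b](R) → 4
  ρ[d/g](ρ[h/b](R)) → 4
  π[h,d](ρ[d/g](ρ[h/b](R))) → 4
  T → 5
  R → 4
  ρ[e/g](R) → 4
  ρ[h/b](ρ[e/g](R)) → 4
  ρ[d/e](ρ[h/b](ρ[e/g](R))) → 4
  π[h,d](ρ[d/e](ρ[h/b](ρ[e/g](R)))) → 4
  (T ∪ π[h,d](ρ[d/e](ρ[h/b](ρ[e/g](R))))) → 9
  (π[h,d](ρ[d/g](ρ[h/b](R))) ∪ (T ∪ π[h,d](ρ[d/e](ρ[h/b](ρ[e/g](R)))))) → 13
  σ[d>5]((π[h,d](ρ[d/g](ρ[h/b](R))) ∪ (T ∪ π[h,d](ρ[d/e](ρ[h/b](ρ[e/g](R))))))) → 3
  ρ[c/d](σ[d>5]((π[h,d](ρ[d/g](ρ[h/b](R))) ∪ (T ∪ π[h,d](ρ[d/e](ρ[h/b](ρ[e/g](R)))))))) → 3

E1 and E2 produce the same multiset:
h | c
4 | 8
4 | 9
4 | 9

yes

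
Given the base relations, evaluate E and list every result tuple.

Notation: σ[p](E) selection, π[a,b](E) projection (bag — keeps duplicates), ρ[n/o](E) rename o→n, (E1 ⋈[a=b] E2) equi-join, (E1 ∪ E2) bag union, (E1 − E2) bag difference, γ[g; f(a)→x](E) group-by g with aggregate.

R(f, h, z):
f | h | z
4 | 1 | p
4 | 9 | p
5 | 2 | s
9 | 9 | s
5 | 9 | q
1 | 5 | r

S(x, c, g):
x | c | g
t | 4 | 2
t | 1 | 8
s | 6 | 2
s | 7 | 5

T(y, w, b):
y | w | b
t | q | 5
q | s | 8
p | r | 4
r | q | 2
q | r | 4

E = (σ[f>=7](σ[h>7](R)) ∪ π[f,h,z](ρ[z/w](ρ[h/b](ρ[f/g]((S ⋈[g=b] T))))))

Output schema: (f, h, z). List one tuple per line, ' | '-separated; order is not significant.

Stepwise |·|:
  R → 6
  σ[h>7](R) → 3
  σ[f>=7](σ[h>7](R)) → 1
  S → 4
  T → 5
  (S ⋈[g=b] T) → 4
  ρ[f/g]((S ⋈[g=b] T)) → 4
  ρ[h/b](ρ[f/g]((S ⋈[g=b] T))) → 4
  ρ[z/w](ρ[h/b](ρ[f/g]((S ⋈[g=b] T)))) → 4
  π[f,h,z](ρ[z/w](ρ[h/b](ρ[f/g]((S ⋈[g=b] T))))) → 4
  (σ[f>=7](σ[h>7](R)) ∪ π[f,h,z](ρ[z/w](ρ[h/b](ρ[f/g]((S ⋈[g=b] T)))))) → 5

== RESULT ==
f | h | z
2 | 2 | q
2 | 2 | q
5 | 5 | q
8 | 8 | s
9 | 9 | s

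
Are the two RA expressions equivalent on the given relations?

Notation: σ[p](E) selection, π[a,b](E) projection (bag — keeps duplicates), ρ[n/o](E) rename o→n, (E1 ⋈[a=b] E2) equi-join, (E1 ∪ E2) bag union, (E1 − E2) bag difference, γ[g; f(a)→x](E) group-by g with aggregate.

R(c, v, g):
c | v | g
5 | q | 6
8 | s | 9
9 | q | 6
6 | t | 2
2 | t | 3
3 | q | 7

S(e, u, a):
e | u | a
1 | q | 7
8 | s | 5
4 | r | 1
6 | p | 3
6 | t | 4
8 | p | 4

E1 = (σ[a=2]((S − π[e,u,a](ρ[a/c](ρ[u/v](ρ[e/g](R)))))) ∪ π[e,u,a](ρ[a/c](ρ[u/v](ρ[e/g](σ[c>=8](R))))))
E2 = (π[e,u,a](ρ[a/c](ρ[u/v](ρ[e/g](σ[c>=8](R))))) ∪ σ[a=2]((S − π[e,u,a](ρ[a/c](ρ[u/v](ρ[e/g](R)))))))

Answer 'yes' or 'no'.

E1 per-node cardinality:
  S → 6
  R → 6
  ρ[e/g](R) → 6
  ρ[u/v](ρ[e/g](R)) → 6
  ρ[a/c](ρ[u/v](ρ[e/g](R))) → 6
  π[e,u,a](ρ[a/c](ρ[u/v](ρ[e/g](R)))) → 6
  (S − π[e,u,a](ρ[a/c](ρ[u/v](ρ[e/g](R))))) → 6
  σ[a=2]((S − π[e,u,a](ρ[a/c](ρ[u/v](ρ[e/g](R)))))) → 0
  R → 6
  σ[c>=8](R) → 2
  ρ[e/g](σ[c>=8](R)) → 2
  ρ[u/v](ρ[e/g](σ[c>=8](R))) → 2
  ρ[a/c](ρ[u/v](ρ[e/g](σ[c>=8](R)))) → 2
  π[e,u,a](ρ[a/c](ρ[u/v](ρ[e/g](σ[c>=8](R))))) → 2
  (σ[a=2]((S − π[e,u,a](ρ[a/c](ρ[u/v](ρ[e/g](R)))))) ∪ π[e,u,a](ρ[a/c](ρ[u/v](ρ[e/g](σ[c>=8](R)))))) → 2
E2 per-node cardinality:
  R → 6
  σ[c>=8](R) → 2
  ρ[e/g](σ[c>=8](R)) → 2
  ρ[u/v](ρ[e/g](σ[c>=8](R))) → 2
  ρ[a/c](ρ[u/v](ρ[e/g](σ[c>=8](R)))) → 2
  π[e,u,a](ρ[a/c](ρ[u/v](ρ[e/g](σ[c>=8](R))))) → 2
  S → 6
  R → 6
  ρ[e/g](R) → 6
  ρ[u/v](ρ[e/g](R)) → 6
  ρ[a/c](ρ[u/v](ρ[e/g](R))) → 6
  π[e,u,a](ρ[a/c](ρ[u/v](ρ[e/g](R)))) → 6
  (S − π[e,u,a](ρ[a/c](ρ[u/v](ρ[e/g](R))))) → 6
  σ[a=2]((S − π[e,u,a](ρ[a/c](ρ[u/v](ρ[e/g](R)))))) → 0
  (π[e,u,a](ρ[a/c](ρ[u/v](ρ[e/g](σ[c>=8](R))))) ∪ σ[a=2]((S − π[e,u,a](ρ[a/c](ρ[u/v](ρ[e/g](R))))))) → 2

E1 and E2 produce the same multiset:
e | u | a
6 | q | 9
9 | s | 8

yes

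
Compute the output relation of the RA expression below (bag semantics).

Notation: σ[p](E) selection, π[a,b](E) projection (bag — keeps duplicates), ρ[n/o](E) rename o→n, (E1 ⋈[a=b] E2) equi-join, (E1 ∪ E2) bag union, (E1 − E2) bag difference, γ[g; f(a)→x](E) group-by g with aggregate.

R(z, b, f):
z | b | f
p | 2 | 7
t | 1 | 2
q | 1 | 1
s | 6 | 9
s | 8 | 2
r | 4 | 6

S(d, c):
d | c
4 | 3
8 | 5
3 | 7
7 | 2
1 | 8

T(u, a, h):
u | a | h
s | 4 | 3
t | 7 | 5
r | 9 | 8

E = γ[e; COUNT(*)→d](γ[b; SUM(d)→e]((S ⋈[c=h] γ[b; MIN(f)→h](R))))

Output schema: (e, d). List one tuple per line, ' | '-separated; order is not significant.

Stepwise |·|:
  S → 5
  R → 6
  γ[b; MIN(f)→h](R) → 5
  (S ⋈[c=h] γ[b; MIN(f)→h](R)) → 2
  γ[b; SUM(d)→e]((S ⋈[c=h] γ[b; MIN(f)→h](R))) → 2
  γ[e; COUNT(*)→d](γ[b; SUM(d)→e]((S ⋈[c=h] γ[b; MIN(f)→h](R)))) → 2

== RESULT ==
e | d
3 | 1
7 | 1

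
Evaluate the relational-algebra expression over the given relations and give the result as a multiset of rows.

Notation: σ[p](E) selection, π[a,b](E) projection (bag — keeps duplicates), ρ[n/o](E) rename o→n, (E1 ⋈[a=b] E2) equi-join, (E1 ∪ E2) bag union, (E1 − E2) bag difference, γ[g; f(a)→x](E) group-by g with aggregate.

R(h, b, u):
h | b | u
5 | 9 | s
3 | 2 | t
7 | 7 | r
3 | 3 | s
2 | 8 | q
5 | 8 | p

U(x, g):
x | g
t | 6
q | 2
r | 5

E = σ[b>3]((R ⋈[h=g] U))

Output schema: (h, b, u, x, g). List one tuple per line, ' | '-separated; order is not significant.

Row counts bottom-up:
  R → 6
  U → 3
  (R ⋈[h=g] U) → 3
  σ[b>3]((R ⋈[h=g] U)) → 3

== RESULT ==
h | b | u | x | g
2 | 8 | q | q | 2
5 | 8 | p | r | 5
5 | 9 | s | r | 5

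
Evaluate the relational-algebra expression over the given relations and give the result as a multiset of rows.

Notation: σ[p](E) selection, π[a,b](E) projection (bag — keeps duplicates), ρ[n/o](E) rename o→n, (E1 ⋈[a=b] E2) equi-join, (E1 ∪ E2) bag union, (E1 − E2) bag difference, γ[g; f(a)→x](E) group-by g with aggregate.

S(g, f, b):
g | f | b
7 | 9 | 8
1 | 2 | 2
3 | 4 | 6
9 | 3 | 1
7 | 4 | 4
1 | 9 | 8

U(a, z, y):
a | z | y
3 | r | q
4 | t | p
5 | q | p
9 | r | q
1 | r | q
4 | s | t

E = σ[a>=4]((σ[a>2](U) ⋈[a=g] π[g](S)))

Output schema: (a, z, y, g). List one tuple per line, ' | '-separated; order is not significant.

Per-node cardinality:
  U → 6
  σ[a>2](U) → 5
  S → 6
  π[g](S) → 6
  (σ[a>2](U) ⋈[a=g] π[g](S)) → 2
  σ[a>=4]((σ[a>2](U) ⋈[a=g] π[g](S))) → 1

== RESULT ==
a | z | y | g
9 | r | q | 9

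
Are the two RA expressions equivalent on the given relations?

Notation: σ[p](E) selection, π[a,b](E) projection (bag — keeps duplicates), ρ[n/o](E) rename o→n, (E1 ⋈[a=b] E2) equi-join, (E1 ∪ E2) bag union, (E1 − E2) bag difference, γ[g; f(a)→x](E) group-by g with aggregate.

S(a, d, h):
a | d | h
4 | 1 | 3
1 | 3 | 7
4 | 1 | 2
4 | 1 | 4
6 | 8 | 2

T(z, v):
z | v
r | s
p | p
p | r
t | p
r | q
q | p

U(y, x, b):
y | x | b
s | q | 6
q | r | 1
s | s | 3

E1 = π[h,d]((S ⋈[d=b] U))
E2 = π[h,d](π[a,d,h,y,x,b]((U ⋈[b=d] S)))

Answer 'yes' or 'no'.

E1 per-node cardinality:
  S → 5
  U → 3
  (S ⋈[d=b] U) → 4
  π[h,d]((S ⋈[d=b] U)) → 4
E2 per-node cardinality:
  U → 3
  S → 5
  (U ⋈[b=d] S) → 4
  π[a,d,h,y,x,b]((U ⋈[b=d] S)) → 4
  π[h,d](π[a,d,h,y,x,b]((U ⋈[b=d] S))) → 4

E1 and E2 produce the same multiset:
h | d
2 | 1
3 | 1
4 | 1
7 | 3

yes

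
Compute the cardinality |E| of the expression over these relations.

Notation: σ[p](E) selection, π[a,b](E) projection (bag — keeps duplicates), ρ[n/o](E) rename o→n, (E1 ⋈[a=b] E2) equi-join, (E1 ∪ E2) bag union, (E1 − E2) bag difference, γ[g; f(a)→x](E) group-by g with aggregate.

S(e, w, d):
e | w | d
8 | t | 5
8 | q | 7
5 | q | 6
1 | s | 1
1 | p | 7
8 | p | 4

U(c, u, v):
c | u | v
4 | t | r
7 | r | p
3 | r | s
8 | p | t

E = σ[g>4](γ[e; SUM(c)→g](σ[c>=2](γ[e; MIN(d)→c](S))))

Stepwise |·|:
  S → 6
  γ[e; MIN(d)→c](S) → 3
  σ[c>=2](γ[e; MIN(d)→c](S)) → 2
  γ[e; SUM(c)→g](σ[c>=2](γ[e; MIN(d)→c](S))) → 2
  σ[g>4](γ[e; SUM(c)→g](σ[c>=2](γ[e; MIN(d)→c](S)))) → 1

|E| = 1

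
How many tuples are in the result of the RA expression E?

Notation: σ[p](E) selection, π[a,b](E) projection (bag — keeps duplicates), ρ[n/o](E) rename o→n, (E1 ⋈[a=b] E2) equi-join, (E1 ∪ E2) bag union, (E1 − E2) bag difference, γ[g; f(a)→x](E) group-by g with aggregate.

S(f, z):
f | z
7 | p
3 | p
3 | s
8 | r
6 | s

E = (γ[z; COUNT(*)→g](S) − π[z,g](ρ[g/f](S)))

Subexpression sizes:
  S → 5
  γ[z; COUNT(*)→g](S) → 3
  S → 5
  ρ[g/f](S) → 5
  π[z,g](ρ[g/f](S)) → 5
  (γ[z; COUNT(*)→g](S) − π[z,g](ρ[g/f](S))) → 3

|E| = 3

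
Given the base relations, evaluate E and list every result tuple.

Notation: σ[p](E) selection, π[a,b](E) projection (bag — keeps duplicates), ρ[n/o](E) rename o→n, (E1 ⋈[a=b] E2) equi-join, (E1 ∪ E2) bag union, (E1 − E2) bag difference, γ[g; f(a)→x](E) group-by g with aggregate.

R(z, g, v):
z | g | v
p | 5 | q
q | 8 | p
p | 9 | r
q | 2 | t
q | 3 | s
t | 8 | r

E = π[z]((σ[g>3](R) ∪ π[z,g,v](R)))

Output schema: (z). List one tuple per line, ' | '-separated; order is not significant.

Subexpression sizes:
  R → 6
  σ[g>3](R) → 4
  R → 6
  π[z,g,v](R) → 6
  (σ[g>3](R) ∪ π[z,g,v](R)) → 10
  π[z]((σ[g>3](R) ∪ π[z,g,v](R))) → 10

== RESULT ==
z
p
p
p
p
q
q
q
q
t
t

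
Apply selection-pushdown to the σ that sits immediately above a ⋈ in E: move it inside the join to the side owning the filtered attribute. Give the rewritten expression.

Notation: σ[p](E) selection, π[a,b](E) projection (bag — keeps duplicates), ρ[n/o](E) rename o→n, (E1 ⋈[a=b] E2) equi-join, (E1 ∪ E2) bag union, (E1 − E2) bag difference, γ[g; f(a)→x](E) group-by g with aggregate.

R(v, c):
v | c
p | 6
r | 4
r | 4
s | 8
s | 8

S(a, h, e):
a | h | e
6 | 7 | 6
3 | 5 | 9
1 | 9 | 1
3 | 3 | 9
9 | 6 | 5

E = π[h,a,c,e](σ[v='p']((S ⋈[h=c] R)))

σ filters on v, owned by the right side.
E' = π[h,a,c,e]((S ⋈[h=c] σ[v='p'](R)))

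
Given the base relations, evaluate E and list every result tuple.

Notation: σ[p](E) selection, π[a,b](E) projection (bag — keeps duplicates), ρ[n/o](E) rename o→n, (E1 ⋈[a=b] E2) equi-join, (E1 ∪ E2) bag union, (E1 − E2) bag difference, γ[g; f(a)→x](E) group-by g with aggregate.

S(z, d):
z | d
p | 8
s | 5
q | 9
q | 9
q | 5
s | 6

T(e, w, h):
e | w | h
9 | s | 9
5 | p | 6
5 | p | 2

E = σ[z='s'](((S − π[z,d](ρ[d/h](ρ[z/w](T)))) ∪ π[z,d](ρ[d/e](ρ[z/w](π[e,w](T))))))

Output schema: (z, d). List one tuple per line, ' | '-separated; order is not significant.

Stepwise |·|:
  S → 6
  T → 3
  ρ[z/w](T) → 3
  ρ[d/h](ρ[z/w](T)) → 3
  π[z,d](ρ[d/h](ρ[z/w](T))) → 3
  (S − π[z,d](ρ[d/h](ρ[z/w](T)))) → 6
  T → 3
  π[e,w](T) → 3
  ρ[z/w](π[e,w](T)) → 3
  ρ[d/e](ρ[z/w](π[e,w](T))) → 3
  π[z,d](ρ[d/e](ρ[z/w](π[e,w](T)))) → 3
  ((S − π[z,d](ρ[d/h](ρ[z/w](T)))) ∪ π[z,d](ρ[d/e](ρ[z/w](π[e,w](T))))) → 9
  σ[z='s'](((S − π[z,d](ρ[d/h](ρ[z/w](T)))) ∪ π[z,d](ρ[d/e](ρ[z/w](π[e,w](T)))))) → 3

== RESULT ==
z | d
s | 5
s | 6
s | 9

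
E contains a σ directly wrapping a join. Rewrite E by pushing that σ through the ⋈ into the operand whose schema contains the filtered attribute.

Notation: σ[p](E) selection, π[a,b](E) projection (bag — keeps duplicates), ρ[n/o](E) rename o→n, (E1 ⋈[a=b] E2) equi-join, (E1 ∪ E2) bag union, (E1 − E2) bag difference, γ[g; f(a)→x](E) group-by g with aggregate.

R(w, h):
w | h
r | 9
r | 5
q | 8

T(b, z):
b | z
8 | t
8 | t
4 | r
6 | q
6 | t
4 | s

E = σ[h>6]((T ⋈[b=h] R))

σ filters on h, owned by the right side.
E' = (T ⋈[b=h] σ[h>6](R))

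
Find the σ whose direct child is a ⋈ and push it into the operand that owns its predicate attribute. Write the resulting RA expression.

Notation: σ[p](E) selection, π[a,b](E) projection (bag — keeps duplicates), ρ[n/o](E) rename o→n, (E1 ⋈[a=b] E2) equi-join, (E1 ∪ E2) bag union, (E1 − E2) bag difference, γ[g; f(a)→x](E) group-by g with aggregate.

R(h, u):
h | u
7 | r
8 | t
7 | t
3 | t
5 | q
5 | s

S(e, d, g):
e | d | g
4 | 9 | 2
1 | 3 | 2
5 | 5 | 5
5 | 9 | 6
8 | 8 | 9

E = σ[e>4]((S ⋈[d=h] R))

σ filters on e, owned by the left side.
E' = (σ[e>4](S) ⋈[d=h] R)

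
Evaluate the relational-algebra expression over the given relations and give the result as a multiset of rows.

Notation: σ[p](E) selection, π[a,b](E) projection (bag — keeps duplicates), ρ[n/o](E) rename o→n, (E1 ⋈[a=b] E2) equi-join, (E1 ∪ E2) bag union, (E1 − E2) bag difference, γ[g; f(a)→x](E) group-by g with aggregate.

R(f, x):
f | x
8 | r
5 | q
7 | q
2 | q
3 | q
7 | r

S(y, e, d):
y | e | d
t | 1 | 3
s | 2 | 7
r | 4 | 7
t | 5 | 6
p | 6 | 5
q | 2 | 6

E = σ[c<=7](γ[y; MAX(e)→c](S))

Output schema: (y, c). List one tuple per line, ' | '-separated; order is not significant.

Stepwise |·|:
  S → 6
  γ[y; MAX(e)→c](S) → 5
  σ[c<=7](γ[y; MAX(e)→c](S)) → 5

== RESULT ==
y | c
p | 6
q | 2
r | 4
s | 2
t | 5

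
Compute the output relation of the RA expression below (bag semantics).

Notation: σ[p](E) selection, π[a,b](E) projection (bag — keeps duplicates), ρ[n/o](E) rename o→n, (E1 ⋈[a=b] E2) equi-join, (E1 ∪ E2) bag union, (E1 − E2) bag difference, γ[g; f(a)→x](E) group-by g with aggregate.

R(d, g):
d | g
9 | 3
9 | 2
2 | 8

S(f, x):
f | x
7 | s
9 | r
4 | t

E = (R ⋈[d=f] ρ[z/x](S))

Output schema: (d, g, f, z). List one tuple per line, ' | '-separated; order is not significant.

Subexpression sizes:
  R → 3
  S → 3
  ρ[z/x](S) → 3
  (R ⋈[d=f] ρ[z/x](S)) → 2

== RESULT ==
d | g | f | z
9 | 2 | 9 | r
9 | 3 | 9 | r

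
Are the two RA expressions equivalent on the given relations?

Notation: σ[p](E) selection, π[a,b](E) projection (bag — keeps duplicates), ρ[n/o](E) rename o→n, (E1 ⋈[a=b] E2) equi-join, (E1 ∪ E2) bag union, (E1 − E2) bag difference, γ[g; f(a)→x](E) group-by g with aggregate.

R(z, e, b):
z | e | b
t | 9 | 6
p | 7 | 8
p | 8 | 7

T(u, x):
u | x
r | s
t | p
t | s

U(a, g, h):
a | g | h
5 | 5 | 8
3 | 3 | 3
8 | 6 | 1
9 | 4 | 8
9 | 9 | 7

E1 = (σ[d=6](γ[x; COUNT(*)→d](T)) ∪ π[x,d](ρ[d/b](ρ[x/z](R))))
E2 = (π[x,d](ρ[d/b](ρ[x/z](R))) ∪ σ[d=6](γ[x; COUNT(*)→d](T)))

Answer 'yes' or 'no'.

E1 stepwise |·|:
  T → 3
  γ[x; COUNT(*)→d](T) → 2
  σ[d=6](γ[x; COUNT(*)→d](T)) → 0
  R → 3
  ρ[x/z](R) → 3
  ρ[d/b](ρ[x/z](R)) → 3
  π[x,d](ρ[d/b](ρ[x/z](R))) → 3
  (σ[d=6](γ[x; COUNT(*)→d](T)) ∪ π[x,d](ρ[d/b](ρ[x/z](R)))) → 3
E2 stepwise |·|:
  R → 3
  ρ[x/z](R) → 3
  ρ[d/b](ρ[x/z](R)) → 3
  π[x,d](ρ[d/b](ρ[x/z](R))) → 3
  T → 3
  γ[x; COUNT(*)→d](T) → 2
  σ[d=6](γ[x; COUNT(*)→d](T)) → 0
  (π[x,d](ρ[d/b](ρ[x/z](R))) ∪ σ[d=6](γ[x; COUNT(*)→d](T))) → 3

E1 and E2 produce the same multiset:
x | d
p | 7
p | 8
t | 6

yes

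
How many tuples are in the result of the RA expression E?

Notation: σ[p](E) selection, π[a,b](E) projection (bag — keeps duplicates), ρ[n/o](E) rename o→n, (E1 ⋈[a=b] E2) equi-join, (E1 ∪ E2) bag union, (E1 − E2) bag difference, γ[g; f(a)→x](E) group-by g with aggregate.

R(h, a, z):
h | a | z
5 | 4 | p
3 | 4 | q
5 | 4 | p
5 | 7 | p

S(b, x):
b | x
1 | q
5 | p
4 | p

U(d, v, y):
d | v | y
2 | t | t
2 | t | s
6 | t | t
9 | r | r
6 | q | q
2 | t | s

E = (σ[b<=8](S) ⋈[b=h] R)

Per-node cardinality:
  S → 3
  σ[b<=8](S) → 3
  R → 4
  (σ[b<=8](S) ⋈[b=h] R) → 3

|E| = 3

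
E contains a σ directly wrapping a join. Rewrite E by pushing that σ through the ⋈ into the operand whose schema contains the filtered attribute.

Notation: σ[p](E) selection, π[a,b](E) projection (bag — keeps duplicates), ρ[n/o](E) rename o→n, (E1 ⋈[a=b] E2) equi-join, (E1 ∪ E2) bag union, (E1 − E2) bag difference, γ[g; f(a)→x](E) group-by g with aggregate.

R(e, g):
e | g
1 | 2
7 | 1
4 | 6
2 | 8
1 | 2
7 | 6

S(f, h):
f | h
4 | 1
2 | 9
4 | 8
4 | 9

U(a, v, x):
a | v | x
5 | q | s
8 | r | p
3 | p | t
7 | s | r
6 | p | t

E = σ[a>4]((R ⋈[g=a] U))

σ filters on a, owned by the right side.
E' = (R ⋈[g=a] σ[a>4](U))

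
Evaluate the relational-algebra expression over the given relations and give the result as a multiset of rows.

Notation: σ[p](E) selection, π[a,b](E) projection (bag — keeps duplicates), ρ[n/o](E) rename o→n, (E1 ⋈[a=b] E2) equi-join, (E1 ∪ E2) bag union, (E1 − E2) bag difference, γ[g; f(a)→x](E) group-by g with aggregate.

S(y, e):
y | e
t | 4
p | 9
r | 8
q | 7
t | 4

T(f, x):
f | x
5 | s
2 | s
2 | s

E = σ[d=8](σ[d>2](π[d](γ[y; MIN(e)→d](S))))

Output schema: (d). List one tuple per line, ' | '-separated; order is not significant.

Per-node cardinality:
  S → 5
  γ[y; MIN(e)→d](S) → 4
  π[d](γ[y; MIN(e)→d](S)) → 4
  σ[d>2](π[d](γ[y; MIN(e)→d](S))) → 4
  σ[d=8](σ[d>2](π[d](γ[y; MIN(e)→d](S)))) → 1

== RESULT ==
d
8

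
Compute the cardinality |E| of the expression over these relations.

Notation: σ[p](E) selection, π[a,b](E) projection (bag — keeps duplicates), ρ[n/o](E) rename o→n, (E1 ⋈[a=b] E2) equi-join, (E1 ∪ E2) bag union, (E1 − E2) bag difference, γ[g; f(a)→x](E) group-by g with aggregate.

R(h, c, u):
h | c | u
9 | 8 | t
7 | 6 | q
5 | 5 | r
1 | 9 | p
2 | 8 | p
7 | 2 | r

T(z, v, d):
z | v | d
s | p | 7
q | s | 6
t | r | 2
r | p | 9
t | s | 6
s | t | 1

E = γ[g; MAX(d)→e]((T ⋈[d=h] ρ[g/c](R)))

Row counts bottom-up:
  T → 6
  R → 6
  ρ[g/c](R) → 6
  (T ⋈[d=h] ρ[g/c](R)) → 5
  γ[g; MAX(d)→e]((T ⋈[d=h] ρ[g/c](R))) → 4

|E| = 4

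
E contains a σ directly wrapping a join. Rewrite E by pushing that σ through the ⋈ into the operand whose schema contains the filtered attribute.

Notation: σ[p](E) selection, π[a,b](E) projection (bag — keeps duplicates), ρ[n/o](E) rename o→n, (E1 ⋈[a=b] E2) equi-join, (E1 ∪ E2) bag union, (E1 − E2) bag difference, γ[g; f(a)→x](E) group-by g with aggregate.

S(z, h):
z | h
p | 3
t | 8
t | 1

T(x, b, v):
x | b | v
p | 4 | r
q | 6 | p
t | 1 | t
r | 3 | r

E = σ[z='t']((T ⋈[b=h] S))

σ filters on z, owned by the right side.
E' = (T ⋈[b=h] σ[z='t'](S))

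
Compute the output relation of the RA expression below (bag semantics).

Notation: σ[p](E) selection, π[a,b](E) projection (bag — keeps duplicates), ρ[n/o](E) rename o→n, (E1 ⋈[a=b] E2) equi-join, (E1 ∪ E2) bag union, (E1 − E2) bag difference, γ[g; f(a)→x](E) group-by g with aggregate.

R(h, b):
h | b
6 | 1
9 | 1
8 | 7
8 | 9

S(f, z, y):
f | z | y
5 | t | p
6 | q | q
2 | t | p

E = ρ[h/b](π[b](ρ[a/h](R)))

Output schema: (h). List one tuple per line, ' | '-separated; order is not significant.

Per-node cardinality:
  R → 4
  ρ[a/h](R) → 4
  π[b](ρ[a/h](R)) → 4
  ρ[h/b](π[b](ρ[a/h](R))) → 4

== RESULT ==
h
1
1
7
9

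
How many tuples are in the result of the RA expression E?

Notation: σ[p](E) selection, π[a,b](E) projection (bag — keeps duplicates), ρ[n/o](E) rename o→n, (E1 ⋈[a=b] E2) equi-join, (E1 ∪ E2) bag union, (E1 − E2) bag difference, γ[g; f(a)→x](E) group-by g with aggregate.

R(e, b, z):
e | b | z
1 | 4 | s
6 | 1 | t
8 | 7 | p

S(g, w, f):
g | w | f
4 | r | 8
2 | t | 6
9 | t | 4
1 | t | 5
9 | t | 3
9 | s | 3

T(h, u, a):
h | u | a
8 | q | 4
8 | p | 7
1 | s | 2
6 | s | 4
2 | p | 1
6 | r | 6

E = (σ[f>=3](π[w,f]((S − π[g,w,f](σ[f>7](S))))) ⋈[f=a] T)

Row counts bottom-up:
  S → 6
  S → 6
  σ[f>7](S) → 1
  π[g,w,f](σ[f>7](S)) → 1
  (S − π[g,w,f](σ[f>7](S))) → 5
  π[w,f]((S − π[g,w,f](σ[f>7](S)))) → 5
  σ[f>=3](π[w,f]((S − π[g,w,f](σ[f>7](S))))) → 5
  T → 6
  (σ[f>=3](π[w,f]((S − π[g,w,f](σ[f>7](S))))) ⋈[f=a] T) → 3

|E| = 3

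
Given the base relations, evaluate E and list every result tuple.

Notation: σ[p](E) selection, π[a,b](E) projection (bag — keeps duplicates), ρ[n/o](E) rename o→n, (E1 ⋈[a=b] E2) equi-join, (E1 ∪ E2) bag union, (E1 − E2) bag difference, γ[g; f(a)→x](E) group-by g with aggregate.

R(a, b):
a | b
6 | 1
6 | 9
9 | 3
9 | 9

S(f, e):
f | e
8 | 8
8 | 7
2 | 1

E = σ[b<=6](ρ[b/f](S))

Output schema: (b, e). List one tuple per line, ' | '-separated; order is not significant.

Subexpression sizes:
  S → 3
  ρ[b/f](S) → 3
  σ[b<=6](ρ[b/f](S)) → 1

== RESULT ==
b | e
2 | 1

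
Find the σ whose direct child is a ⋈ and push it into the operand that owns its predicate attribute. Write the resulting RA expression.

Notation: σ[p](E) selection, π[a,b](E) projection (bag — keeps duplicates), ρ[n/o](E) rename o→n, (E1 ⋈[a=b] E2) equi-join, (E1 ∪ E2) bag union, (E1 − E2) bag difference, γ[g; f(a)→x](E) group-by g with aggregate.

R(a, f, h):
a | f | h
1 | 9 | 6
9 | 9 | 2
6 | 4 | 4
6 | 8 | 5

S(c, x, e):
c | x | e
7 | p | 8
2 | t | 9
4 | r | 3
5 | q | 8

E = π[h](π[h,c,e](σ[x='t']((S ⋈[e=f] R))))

σ filters on x, owned by the left side.
E' = π[h](π[h,c,e]((σ[x='t'](S) ⋈[e=f] R)))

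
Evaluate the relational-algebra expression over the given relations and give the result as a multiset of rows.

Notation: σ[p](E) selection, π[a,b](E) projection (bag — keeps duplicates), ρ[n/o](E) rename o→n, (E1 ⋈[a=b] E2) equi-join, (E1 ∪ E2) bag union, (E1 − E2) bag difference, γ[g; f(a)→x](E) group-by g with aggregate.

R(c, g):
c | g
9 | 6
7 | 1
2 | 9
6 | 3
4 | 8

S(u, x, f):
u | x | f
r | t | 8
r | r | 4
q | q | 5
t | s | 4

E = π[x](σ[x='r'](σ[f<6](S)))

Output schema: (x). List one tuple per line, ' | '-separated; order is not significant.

Per-node cardinality:
  S → 4
  σ[f<6](S) → 3
  σ[x='r'](σ[f<6](S)) → 1
  π[x](σ[x='r'](σ[f<6](S))) → 1

== RESULT ==
x
r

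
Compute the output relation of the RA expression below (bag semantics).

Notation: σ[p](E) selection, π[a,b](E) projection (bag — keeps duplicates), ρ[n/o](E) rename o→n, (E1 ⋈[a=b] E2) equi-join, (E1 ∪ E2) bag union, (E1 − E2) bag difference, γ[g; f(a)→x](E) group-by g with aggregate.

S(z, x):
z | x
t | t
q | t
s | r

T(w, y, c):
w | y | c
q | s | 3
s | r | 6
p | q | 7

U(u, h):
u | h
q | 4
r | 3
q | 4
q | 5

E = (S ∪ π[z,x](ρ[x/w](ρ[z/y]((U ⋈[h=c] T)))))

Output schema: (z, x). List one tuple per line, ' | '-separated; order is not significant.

Per-node cardinality:
  S → 3
  U → 4
  T → 3
  (U ⋈[h=c] T) → 1
  ρ[z/y]((U ⋈[h=c] T)) → 1
  ρ[x/w](ρ[z/y]((U ⋈[h=c] T))) → 1
  π[z,x](ρ[x/w](ρ[z/y]((U ⋈[h=c] T)))) → 1
  (S ∪ π[z,x](ρ[x/w](ρ[z/y]((U ⋈[h=c] T))))) → 4

== RESULT ==
z | x
q | t
s | q
s | r
t | t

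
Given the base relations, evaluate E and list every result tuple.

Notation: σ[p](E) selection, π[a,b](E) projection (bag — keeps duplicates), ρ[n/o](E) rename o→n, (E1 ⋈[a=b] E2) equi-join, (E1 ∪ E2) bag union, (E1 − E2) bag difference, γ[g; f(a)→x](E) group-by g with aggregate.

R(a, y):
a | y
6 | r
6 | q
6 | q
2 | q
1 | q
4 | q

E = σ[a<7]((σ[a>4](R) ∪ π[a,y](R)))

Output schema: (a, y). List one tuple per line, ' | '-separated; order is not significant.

Per-node cardinality:
  R → 6
  σ[a>4](R) → 3
  R → 6
  π[a,y](R) → 6
  (σ[a>4](R) ∪ π[a,y](R)) → 9
  σ[a<7]((σ[a>4](R) ∪ π[a,y](R))) → 9

== RESULT ==
a | y
1 | q
2 | q
4 | q
6 | q
6 | q
6 | q
6 | q
6 | r
6 | r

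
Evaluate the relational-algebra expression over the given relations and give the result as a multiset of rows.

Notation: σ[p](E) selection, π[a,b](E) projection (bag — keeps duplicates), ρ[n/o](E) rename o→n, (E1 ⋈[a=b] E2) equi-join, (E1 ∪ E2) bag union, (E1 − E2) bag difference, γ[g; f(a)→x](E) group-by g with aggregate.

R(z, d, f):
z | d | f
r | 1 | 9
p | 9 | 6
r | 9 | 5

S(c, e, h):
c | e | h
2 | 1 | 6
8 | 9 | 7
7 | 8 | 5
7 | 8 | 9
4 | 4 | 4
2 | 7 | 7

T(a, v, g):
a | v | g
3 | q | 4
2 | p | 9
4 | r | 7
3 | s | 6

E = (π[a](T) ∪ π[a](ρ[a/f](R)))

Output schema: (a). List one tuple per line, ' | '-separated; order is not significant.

Stepwise |·|:
  T → 4
  π[a](T) → 4
  R → 3
  ρ[a/f](R) → 3
  π[a](ρ[a/f](R)) → 3
  (π[a](T) ∪ π[a](ρ[a/f](R))) → 7

== RESULT ==
a
2
3
3
4
5
6
9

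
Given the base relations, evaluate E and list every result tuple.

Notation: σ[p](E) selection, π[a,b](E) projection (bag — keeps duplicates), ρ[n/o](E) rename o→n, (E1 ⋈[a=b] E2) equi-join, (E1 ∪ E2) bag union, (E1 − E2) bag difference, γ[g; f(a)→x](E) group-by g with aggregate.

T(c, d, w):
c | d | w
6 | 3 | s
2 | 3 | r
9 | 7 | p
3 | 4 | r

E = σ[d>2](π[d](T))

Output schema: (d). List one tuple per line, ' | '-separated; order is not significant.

Per-node cardinality:
  T → 4
  π[d](T) → 4
  σ[d>2](π[d](T)) → 4

== RESULT ==
d
3
3
4
7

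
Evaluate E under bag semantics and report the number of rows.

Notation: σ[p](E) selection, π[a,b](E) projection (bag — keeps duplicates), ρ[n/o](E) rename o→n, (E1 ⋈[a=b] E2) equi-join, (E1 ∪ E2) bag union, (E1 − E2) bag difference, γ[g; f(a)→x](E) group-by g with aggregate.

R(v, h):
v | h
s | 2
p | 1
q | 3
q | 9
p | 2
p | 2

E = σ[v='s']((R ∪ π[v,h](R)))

Per-node cardinality:
  R → 6
  R → 6
  π[v,h](R) → 6
  (R ∪ π[v,h](R)) → 12
  σ[v='s']((R ∪ π[v,h](R))) → 2

|E| = 2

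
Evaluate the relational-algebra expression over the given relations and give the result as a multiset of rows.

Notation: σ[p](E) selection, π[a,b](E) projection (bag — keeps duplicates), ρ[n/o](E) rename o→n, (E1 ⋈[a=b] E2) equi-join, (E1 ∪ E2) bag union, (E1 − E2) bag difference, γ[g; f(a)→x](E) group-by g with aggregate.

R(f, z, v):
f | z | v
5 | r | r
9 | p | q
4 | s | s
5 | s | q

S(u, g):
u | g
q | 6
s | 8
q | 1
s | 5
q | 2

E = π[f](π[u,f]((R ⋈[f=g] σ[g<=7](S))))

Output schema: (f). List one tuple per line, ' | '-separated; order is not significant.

Subexpression sizes:
  R → 4
  S → 5
  σ[g<=7](S) → 4
  (R ⋈[f=g] σ[g<=7](S)) → 2
  π[u,f]((R ⋈[f=g] σ[g<=7](S))) → 2
  π[f](π[u,f]((R ⋈[f=g] σ[g<=7](S)))) → 2

== RESULT ==
f
5
5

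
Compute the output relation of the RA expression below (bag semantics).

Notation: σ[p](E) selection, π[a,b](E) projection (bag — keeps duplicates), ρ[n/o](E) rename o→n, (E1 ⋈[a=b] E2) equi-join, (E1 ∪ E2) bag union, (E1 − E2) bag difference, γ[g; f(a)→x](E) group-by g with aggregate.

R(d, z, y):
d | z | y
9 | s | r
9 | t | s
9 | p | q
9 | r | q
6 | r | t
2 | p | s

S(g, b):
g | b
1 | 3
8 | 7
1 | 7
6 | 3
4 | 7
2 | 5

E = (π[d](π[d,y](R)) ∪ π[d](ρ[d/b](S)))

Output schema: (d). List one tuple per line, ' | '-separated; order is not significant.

Stepwise |·|:
  R → 6
  π[d,y](R) → 6
  π[d](π[d,y](R)) → 6
  S → 6
  ρ[d/b](S) → 6
  π[d](ρ[d/b](S)) → 6
  (π[d](π[d,y](R)) ∪ π[d](ρ[d/b](S))) → 12

== RESULT ==
d
2
3
3
5
6
7
7
7
9
9
9
9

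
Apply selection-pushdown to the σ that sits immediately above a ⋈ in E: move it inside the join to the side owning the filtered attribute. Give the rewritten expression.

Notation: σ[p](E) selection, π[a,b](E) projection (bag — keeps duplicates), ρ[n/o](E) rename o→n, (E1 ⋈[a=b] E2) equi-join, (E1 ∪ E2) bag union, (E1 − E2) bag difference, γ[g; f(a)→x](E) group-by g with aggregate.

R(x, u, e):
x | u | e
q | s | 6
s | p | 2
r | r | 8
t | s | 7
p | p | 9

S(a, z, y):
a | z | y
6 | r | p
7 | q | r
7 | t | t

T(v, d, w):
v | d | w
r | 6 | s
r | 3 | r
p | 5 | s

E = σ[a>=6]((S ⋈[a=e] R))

σ filters on a, owned by the left side.
E' = (σ[a>=6](S) ⋈[a=e] R)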